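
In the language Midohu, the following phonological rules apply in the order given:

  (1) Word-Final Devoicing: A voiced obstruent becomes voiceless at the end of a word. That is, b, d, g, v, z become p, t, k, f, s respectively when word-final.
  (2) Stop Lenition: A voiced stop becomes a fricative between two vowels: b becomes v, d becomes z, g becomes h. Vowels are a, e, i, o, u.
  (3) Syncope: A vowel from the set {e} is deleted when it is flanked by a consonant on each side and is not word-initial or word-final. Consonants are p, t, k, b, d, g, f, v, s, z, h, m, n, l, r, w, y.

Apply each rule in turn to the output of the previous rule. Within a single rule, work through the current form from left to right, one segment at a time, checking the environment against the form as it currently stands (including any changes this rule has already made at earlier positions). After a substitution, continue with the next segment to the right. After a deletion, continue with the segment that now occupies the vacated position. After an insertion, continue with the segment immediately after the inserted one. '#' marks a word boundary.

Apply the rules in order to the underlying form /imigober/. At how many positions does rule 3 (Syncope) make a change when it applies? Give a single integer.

(1) Word-Final Devoicing: no change — [imigober]
(2) Stop Lenition: [imigober] → [imihover]
(3) Syncope: [imihover] → [imihovr]
Rule 3 changed 1 position(s).

1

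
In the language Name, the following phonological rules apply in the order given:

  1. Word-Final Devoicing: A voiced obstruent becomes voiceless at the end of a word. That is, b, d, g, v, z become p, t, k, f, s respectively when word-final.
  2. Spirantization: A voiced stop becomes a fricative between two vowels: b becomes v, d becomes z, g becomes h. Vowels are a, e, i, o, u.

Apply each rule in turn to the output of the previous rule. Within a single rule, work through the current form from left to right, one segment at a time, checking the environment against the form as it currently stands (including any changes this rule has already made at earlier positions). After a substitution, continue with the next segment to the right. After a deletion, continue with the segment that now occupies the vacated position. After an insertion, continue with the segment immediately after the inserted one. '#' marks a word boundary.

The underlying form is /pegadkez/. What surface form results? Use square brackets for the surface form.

[pehadkes]

1 Word-Final Devoicing: [pegadkez] → [pegadkes]
2 Spirantization: [pegadkes] → [pehadkes]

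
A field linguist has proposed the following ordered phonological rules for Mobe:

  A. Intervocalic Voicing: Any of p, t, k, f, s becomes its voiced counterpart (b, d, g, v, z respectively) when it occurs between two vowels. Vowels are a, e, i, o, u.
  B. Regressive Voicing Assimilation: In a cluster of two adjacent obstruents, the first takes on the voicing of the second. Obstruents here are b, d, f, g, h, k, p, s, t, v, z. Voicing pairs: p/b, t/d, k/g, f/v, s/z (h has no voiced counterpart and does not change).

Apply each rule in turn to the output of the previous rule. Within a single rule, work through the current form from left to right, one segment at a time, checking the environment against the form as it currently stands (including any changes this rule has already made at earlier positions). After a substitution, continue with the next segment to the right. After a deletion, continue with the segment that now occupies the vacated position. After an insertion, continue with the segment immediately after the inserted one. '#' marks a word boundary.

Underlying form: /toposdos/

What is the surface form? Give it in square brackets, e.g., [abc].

A Intervocalic Voicing: [toposdos] → [tobosdos]
B Regressive Voicing Assimilation: [tobosdos] → [tobozdos]

[tobozdos]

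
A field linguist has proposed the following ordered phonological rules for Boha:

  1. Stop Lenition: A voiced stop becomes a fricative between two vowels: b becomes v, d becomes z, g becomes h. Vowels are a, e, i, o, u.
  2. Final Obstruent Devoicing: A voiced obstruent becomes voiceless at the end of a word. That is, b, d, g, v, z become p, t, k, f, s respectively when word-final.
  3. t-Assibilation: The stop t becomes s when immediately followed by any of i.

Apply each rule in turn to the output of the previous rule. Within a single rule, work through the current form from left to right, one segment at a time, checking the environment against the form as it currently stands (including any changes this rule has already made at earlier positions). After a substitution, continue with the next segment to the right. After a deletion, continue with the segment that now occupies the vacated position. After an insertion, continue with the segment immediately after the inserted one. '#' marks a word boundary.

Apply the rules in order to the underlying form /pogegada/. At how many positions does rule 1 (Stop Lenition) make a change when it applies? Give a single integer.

1 Stop Lenition: [pogegada] → [pohehaza]
2 Final Obstruent Devoicing: no change — [pohehaza]
3 t-Assibilation: no change — [pohehaza]
Rule 1 changed 3 position(s).

3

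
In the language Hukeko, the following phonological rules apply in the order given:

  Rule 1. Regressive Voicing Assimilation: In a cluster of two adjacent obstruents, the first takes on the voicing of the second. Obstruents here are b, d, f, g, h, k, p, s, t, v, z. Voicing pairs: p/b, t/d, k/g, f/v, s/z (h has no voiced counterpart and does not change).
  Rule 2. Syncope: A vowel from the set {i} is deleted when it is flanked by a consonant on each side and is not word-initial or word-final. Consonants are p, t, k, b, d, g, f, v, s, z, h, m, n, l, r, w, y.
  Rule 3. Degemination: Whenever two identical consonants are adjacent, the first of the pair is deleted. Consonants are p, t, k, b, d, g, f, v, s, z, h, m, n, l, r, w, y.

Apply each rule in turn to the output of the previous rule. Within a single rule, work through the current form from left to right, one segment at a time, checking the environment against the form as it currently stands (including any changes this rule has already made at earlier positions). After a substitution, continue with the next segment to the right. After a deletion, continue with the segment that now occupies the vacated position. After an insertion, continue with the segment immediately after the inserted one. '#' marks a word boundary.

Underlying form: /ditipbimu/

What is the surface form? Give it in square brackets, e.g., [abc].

[dtbmu]

Rule 1 Regressive Voicing Assimilation: [ditipbimu] → [ditibbimu]
Rule 2 Syncope: [ditibbimu] → [dtbbmu]
Rule 3 Degemination: [dtbbmu] → [dtbmu]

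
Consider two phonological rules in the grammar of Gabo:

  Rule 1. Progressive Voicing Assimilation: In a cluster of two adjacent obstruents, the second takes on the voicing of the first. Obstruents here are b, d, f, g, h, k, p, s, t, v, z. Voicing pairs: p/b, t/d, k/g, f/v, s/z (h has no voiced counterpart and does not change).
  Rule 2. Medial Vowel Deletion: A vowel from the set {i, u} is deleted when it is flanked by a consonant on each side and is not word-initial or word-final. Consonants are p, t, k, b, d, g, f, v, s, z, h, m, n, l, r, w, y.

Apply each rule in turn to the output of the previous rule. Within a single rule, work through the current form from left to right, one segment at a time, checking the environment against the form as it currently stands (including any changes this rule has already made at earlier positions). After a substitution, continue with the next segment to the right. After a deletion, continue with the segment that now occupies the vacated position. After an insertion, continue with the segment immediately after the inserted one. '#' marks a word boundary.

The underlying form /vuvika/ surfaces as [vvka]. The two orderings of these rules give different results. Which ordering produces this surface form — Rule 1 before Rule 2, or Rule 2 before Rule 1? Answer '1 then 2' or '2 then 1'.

1 then 2

Order 1 then 2:
  1 Progressive Voicing Assimilation: no change — [vuvika]
  2 Medial Vowel Deletion: [vuvika] → [vvka]
  result: [vvka]
Order 2 then 1:
  2 Medial Vowel Deletion: [vuvika] → [vvka]
  1 Progressive Voicing Assimilation: [vvka] → [vvga]
  result: [vvga]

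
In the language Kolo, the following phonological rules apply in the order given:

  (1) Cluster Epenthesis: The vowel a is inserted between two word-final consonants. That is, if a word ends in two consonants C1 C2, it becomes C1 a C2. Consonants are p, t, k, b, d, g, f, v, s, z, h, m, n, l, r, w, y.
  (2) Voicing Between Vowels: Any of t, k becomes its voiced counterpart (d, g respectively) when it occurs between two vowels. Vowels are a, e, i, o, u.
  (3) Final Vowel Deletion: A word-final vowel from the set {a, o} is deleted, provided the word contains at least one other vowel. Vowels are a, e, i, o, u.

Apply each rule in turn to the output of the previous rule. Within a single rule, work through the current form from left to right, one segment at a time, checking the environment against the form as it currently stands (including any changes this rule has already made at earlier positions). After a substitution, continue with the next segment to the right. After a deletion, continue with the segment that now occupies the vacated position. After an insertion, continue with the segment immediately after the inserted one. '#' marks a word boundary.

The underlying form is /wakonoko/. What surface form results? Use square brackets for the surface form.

[wagonog]

(1) Cluster Epenthesis: no change — [wakonoko]
(2) Voicing Between Vowels: [wakonoko] → [wagonogo]
(3) Final Vowel Deletion: [wagonogo] → [wagonog]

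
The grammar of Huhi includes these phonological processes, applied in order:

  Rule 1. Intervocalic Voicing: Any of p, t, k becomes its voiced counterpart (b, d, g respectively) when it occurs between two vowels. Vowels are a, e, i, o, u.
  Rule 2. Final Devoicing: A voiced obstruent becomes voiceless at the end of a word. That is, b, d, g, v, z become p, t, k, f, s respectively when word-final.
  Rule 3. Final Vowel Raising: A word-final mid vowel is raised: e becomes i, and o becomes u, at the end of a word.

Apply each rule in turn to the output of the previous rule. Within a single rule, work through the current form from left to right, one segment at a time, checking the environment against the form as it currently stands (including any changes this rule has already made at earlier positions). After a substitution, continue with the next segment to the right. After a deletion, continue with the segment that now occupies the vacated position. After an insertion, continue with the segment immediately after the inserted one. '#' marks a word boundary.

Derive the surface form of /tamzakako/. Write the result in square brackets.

Rule 1 Intervocalic Voicing: [tamzakako] → [tamzagago]
Rule 2 Final Devoicing: no change — [tamzagago]
Rule 3 Final Vowel Raising: [tamzagago] → [tamzagagu]

[tamzagagu]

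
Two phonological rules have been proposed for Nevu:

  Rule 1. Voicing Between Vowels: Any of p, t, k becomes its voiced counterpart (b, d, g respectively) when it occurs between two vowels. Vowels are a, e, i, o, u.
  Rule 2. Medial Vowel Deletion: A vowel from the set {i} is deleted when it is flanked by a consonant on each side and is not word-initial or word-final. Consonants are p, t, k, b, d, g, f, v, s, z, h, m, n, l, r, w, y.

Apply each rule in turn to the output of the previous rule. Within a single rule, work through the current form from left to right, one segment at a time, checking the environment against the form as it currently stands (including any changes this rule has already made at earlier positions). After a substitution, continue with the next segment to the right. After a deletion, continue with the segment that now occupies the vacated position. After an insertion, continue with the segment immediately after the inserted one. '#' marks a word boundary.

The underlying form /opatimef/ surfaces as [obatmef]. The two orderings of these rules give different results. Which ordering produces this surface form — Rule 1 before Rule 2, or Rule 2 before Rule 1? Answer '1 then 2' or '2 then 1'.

2 then 1

Order 1 then 2:
  1 Voicing Between Vowels: [opatimef] → [obadimef]
  2 Medial Vowel Deletion: [obadimef] → [obadmef]
  result: [obadmef]
Order 2 then 1:
  2 Medial Vowel Deletion: [opatimef] → [opatmef]
  1 Voicing Between Vowels: [opatmef] → [obatmef]
  result: [obatmef]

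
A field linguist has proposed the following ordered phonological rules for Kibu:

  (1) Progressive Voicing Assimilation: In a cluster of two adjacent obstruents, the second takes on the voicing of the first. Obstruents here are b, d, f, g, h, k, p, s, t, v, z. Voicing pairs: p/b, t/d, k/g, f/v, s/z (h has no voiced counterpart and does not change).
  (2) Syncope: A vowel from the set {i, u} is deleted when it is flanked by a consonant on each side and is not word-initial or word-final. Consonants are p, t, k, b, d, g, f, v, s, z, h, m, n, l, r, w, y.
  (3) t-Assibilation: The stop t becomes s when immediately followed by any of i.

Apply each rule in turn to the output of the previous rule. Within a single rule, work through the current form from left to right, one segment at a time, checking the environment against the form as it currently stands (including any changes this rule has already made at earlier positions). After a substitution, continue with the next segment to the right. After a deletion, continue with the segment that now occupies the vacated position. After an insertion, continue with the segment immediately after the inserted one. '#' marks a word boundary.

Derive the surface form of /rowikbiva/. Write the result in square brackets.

(1) Progressive Voicing Assimilation: [rowikbiva] → [rowikpiva]
(2) Syncope: [rowikpiva] → [rowkpva]
(3) t-Assibilation: no change — [rowkpva]

[rowkpva]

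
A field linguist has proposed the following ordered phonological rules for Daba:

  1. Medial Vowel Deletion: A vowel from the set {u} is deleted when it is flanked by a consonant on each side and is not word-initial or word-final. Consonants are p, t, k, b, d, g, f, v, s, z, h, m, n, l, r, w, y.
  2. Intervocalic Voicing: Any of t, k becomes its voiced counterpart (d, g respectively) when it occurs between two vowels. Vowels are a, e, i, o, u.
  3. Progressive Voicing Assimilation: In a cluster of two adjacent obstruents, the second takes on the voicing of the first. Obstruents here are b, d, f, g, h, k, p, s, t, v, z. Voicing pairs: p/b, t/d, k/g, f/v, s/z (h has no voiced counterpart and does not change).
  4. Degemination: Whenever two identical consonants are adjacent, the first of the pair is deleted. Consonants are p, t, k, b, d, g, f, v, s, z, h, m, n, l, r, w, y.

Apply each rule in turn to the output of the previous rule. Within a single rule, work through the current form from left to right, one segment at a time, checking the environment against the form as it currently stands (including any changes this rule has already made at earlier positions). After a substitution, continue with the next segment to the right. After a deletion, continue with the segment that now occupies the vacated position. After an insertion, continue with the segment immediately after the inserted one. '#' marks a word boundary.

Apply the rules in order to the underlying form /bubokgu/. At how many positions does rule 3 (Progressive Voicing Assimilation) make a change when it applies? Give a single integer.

1

1 Medial Vowel Deletion: [bubokgu] → [bbokgu]
2 Intervocalic Voicing: no change — [bbokgu]
3 Progressive Voicing Assimilation: [bbokgu] → [bbokku]
4 Degemination: [bbokku] → [boku]
Rule 3 changed 1 position(s).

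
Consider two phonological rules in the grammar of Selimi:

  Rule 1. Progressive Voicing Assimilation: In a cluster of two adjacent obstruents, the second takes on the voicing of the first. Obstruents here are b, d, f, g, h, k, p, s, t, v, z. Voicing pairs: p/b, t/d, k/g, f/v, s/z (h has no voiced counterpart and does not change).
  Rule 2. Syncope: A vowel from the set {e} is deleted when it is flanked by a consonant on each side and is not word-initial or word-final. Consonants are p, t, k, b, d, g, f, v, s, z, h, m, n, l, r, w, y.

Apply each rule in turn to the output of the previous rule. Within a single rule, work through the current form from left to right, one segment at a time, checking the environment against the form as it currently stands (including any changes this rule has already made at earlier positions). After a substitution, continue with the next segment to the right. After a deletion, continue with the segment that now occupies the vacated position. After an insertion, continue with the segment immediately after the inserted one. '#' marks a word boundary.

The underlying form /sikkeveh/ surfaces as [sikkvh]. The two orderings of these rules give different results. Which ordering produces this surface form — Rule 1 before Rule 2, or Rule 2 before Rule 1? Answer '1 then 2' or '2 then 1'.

Order 1 then 2:
  1 Progressive Voicing Assimilation: no change — [sikkeveh]
  2 Syncope: [sikkeveh] → [sikkvh]
  result: [sikkvh]
Order 2 then 1:
  2 Syncope: [sikkeveh] → [sikkvh]
  1 Progressive Voicing Assimilation: [sikkvh] → [sikkfh]
  result: [sikkfh]

1 then 2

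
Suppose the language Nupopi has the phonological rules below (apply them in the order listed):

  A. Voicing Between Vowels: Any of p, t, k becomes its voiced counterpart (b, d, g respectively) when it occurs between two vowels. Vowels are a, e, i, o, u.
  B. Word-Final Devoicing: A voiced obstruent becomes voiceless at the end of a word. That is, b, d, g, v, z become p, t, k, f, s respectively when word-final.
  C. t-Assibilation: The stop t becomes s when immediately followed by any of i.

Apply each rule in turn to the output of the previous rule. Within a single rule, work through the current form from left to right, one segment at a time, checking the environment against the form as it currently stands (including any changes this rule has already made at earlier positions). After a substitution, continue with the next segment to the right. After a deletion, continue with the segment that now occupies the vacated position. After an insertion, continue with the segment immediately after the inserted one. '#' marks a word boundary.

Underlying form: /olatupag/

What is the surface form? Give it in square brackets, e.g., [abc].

A Voicing Between Vowels: [olatupag] → [oladubag]
B Word-Final Devoicing: [oladubag] → [oladubak]
C t-Assibilation: no change — [oladubak]

[oladubak]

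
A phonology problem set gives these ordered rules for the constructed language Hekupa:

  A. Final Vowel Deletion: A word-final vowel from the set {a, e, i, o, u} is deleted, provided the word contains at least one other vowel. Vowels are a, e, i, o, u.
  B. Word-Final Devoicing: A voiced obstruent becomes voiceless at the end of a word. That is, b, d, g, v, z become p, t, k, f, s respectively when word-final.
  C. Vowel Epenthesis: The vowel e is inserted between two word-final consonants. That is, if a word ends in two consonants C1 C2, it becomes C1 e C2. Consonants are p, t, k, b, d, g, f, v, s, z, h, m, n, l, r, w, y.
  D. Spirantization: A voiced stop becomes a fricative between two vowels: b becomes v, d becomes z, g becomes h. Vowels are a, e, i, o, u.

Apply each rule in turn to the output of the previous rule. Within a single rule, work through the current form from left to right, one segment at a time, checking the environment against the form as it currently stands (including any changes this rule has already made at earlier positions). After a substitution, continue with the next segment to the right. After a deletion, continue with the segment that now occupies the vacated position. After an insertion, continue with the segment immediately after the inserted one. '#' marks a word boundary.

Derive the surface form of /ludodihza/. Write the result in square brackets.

A Final Vowel Deletion: [ludodihza] → [ludodihz]
B Word-Final Devoicing: [ludodihz] → [ludodihs]
C Vowel Epenthesis: [ludodihs] → [ludodihes]
D Spirantization: [ludodihes] → [luzozihes]

[luzozihes]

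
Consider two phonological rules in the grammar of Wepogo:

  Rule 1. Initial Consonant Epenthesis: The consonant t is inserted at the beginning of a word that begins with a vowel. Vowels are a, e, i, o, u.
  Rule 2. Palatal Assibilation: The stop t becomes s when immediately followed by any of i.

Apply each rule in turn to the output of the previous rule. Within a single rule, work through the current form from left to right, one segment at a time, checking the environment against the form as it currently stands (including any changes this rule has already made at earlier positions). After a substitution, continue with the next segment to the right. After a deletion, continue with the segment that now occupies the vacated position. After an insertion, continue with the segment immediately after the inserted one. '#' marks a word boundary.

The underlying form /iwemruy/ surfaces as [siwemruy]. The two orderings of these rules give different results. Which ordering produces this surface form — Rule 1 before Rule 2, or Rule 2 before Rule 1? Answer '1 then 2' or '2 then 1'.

Order 1 then 2:
  1 Initial Consonant Epenthesis: [iwemruy] → [tiwemruy]
  2 Palatal Assibilation: [tiwemruy] → [siwemruy]
  result: [siwemruy]
Order 2 then 1:
  2 Palatal Assibilation: no change — [iwemruy]
  1 Initial Consonant Epenthesis: [iwemruy] → [tiwemruy]
  result: [tiwemruy]

1 then 2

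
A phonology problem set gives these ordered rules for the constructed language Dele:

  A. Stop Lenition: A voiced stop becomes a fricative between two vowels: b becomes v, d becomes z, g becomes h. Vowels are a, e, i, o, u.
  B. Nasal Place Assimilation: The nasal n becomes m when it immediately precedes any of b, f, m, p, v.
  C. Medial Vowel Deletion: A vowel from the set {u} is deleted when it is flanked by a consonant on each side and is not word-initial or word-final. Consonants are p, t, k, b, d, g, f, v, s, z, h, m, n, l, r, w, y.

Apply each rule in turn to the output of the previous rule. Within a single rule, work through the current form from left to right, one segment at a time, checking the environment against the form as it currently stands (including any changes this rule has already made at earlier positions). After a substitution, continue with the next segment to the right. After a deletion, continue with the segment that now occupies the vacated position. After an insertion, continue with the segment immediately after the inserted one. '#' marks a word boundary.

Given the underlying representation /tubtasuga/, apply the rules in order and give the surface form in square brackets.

A Stop Lenition: [tubtasuga] → [tubtasuha]
B Nasal Place Assimilation: no change — [tubtasuha]
C Medial Vowel Deletion: [tubtasuha] → [tbtasha]

[tbtasha]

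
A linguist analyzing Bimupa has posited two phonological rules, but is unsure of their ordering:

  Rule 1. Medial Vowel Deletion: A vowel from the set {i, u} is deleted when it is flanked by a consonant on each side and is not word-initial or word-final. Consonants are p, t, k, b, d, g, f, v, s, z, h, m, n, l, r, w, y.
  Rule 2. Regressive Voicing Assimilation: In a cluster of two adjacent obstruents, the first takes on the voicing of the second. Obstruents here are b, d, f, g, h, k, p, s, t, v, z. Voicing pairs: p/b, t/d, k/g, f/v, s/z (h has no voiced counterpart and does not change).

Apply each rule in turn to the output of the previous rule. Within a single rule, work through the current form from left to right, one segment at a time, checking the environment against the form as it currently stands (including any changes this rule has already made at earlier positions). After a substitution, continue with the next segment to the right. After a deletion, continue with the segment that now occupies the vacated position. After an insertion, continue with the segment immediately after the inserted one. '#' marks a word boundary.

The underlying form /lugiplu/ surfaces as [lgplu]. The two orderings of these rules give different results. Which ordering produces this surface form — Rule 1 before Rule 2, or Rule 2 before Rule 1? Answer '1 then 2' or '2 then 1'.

Order 1 then 2:
  1 Medial Vowel Deletion: [lugiplu] → [lgplu]
  2 Regressive Voicing Assimilation: [lgplu] → [lkplu]
  result: [lkplu]
Order 2 then 1:
  2 Regressive Voicing Assimilation: no change — [lugiplu]
  1 Medial Vowel Deletion: [lugiplu] → [lgplu]
  result: [lgplu]

2 then 1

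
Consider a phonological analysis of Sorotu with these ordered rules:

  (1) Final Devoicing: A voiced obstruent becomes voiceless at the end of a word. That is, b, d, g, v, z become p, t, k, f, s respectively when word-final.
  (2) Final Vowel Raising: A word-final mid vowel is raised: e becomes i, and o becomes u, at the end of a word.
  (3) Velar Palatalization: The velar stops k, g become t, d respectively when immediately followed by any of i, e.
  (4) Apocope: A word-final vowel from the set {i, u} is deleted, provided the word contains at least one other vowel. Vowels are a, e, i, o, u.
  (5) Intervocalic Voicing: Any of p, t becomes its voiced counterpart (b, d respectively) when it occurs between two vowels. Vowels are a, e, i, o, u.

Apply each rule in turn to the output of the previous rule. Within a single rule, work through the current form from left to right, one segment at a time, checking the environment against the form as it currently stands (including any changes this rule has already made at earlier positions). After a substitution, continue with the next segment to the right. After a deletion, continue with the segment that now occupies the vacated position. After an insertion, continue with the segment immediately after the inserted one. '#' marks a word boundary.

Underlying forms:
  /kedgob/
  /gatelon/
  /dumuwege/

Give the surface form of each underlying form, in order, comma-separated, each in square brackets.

/kedgob/:
  (1) Final Devoicing: [kedgob] → [kedgop]
  (2) Final Vowel Raising: no change — [kedgop]
  (3) Velar Palatalization: [kedgop] → [tedgop]
  (4) Apocope: no change — [tedgop]
  (5) Intervocalic Voicing: no change — [tedgop]
/gatelon/:
  (1) Final Devoicing: no change — [gatelon]
  (2) Final Vowel Raising: no change — [gatelon]
  (3) Velar Palatalization: no change — [gatelon]
  (4) Apocope: no change — [gatelon]
  (5) Intervocalic Voicing: [gatelon] → [gadelon]
/dumuwege/:
  (1) Final Devoicing: no change — [dumuwege]
  (2) Final Vowel Raising: [dumuwege] → [dumuwegi]
  (3) Velar Palatalization: [dumuwegi] → [dumuwedi]
  (4) Apocope: [dumuwedi] → [dumuwed]
  (5) Intervocalic Voicing: no change — [dumuwed]

[tedgop], [gadelon], [dumuwed]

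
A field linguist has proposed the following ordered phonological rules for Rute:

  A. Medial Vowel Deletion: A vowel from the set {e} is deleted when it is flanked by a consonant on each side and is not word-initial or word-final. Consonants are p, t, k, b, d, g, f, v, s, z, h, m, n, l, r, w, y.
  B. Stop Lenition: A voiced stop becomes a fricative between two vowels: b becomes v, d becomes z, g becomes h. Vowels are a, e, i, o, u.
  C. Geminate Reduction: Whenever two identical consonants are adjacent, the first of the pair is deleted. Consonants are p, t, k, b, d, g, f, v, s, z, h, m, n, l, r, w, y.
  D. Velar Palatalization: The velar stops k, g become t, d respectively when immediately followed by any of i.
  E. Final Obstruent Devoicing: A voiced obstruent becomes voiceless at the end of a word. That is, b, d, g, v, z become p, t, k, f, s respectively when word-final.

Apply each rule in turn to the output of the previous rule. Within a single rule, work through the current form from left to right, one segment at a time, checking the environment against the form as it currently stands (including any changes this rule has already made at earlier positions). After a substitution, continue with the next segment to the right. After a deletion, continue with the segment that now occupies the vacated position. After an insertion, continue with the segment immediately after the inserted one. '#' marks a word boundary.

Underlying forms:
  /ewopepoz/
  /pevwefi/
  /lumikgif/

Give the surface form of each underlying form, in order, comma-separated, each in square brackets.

/ewopepoz/:
  A Medial Vowel Deletion: [ewopepoz] → [ewoppoz]
  B Stop Lenition: no change — [ewoppoz]
  C Geminate Reduction: [ewoppoz] → [ewopoz]
  D Velar Palatalization: no change — [ewopoz]
  E Final Obstruent Devoicing: [ewopoz] → [ewopos]
/pevwefi/:
  A Medial Vowel Deletion: [pevwefi] → [pvwfi]
  B Stop Lenition: no change — [pvwfi]
  C Geminate Reduction: no change — [pvwfi]
  D Velar Palatalization: no change — [pvwfi]
  E Final Obstruent Devoicing: no change — [pvwfi]
/lumikgif/:
  A Medial Vowel Deletion: no change — [lumikgif]
  B Stop Lenition: no change — [lumikgif]
  C Geminate Reduction: no change — [lumikgif]
  D Velar Palatalization: [lumikgif] → [lumikdif]
  E Final Obstruent Devoicing: no change — [lumikdif]

[ewopos], [pvwfi], [lumikdif]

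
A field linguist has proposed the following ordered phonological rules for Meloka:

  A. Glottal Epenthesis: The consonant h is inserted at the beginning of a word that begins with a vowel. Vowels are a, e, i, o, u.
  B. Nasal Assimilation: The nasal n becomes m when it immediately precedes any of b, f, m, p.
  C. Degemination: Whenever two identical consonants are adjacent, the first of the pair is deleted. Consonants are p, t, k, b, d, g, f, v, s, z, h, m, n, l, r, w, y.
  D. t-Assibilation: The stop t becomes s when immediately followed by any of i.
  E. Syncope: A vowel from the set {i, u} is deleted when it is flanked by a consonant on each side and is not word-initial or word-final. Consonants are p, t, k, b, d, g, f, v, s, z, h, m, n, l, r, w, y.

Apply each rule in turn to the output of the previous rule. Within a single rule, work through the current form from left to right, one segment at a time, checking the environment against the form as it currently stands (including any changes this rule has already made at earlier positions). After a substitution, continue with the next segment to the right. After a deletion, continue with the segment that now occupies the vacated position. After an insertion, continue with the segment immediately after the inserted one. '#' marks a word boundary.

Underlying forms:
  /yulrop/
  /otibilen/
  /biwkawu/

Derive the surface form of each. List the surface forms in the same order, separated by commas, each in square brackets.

[ylrop], [hosblen], [bwkawu]

/yulrop/:
  A Glottal Epenthesis: no change — [yulrop]
  B Nasal Assimilation: no change — [yulrop]
  C Degemination: no change — [yulrop]
  D t-Assibilation: no change — [yulrop]
  E Syncope: [yulrop] → [ylrop]
/otibilen/:
  A Glottal Epenthesis: [otibilen] → [hotibilen]
  B Nasal Assimilation: no change — [hotibilen]
  C Degemination: no change — [hotibilen]
  D t-Assibilation: [hotibilen] → [hosibilen]
  E Syncope: [hosibilen] → [hosblen]
/biwkawu/:
  A Glottal Epenthesis: no change — [biwkawu]
  B Nasal Assimilation: no change — [biwkawu]
  C Degemination: no change — [biwkawu]
  D t-Assibilation: no change — [biwkawu]
  E Syncope: [biwkawu] → [bwkawu]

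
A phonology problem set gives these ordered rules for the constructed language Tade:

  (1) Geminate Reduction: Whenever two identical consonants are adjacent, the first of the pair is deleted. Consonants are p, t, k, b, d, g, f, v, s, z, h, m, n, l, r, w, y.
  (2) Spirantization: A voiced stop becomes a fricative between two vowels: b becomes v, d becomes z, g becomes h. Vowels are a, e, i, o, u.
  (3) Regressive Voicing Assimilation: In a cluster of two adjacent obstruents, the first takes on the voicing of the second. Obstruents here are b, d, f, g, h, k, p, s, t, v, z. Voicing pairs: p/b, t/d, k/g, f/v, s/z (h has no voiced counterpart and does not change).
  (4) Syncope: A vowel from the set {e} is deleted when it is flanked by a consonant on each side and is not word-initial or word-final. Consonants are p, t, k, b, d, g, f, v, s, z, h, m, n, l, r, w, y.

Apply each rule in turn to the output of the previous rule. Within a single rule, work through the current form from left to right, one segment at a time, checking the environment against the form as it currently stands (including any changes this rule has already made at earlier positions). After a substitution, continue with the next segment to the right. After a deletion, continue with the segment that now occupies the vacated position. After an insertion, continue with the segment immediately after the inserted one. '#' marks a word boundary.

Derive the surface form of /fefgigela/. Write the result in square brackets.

(1) Geminate Reduction: no change — [fefgigela]
(2) Spirantization: [fefgigela] → [fefgihela]
(3) Regressive Voicing Assimilation: [fefgihela] → [fevgihela]
(4) Syncope: [fevgihela] → [fvgihla]

[fvgihla]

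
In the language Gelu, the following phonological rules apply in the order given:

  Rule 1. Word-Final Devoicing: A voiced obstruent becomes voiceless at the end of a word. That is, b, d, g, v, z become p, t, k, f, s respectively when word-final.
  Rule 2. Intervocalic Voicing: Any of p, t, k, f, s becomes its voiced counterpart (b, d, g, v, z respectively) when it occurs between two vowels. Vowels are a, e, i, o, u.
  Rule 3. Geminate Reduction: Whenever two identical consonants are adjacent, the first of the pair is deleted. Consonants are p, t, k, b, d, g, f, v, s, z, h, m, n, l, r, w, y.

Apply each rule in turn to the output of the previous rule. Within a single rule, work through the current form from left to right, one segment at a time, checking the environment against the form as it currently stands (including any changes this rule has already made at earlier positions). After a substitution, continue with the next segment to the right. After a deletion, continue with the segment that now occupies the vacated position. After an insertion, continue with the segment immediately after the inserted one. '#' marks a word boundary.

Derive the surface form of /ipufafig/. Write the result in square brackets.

[ibuvavik]

Rule 1 Word-Final Devoicing: [ipufafig] → [ipufafik]
Rule 2 Intervocalic Voicing: [ipufafik] → [ibuvavik]
Rule 3 Geminate Reduction: no change — [ibuvavik]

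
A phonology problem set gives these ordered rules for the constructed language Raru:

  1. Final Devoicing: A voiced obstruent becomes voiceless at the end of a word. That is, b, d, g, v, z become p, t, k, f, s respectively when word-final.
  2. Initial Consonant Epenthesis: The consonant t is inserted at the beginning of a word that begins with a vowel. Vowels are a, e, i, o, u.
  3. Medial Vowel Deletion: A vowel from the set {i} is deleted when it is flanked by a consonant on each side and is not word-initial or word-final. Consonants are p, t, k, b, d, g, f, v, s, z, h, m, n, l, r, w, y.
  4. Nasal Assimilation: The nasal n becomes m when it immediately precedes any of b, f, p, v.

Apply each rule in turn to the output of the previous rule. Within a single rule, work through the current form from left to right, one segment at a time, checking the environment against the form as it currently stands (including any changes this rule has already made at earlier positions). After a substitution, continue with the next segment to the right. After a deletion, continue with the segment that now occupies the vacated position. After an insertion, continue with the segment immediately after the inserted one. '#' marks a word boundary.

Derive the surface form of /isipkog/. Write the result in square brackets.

1 Final Devoicing: [isipkog] → [isipkok]
2 Initial Consonant Epenthesis: [isipkok] → [tisipkok]
3 Medial Vowel Deletion: [tisipkok] → [tspkok]
4 Nasal Assimilation: no change — [tspkok]

[tspkok]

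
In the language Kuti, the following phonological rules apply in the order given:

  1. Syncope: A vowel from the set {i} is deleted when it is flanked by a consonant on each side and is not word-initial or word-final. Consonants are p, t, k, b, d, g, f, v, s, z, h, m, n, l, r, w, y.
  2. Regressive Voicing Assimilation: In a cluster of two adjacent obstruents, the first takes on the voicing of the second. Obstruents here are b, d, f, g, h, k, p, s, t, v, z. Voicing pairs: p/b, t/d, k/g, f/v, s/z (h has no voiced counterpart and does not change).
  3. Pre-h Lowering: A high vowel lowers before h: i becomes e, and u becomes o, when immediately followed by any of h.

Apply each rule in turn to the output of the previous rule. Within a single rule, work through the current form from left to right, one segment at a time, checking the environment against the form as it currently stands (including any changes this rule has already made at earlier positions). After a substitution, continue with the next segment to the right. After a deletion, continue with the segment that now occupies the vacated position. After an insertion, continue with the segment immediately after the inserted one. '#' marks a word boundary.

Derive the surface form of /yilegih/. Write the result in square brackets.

[ylekh]

1 Syncope: [yilegih] → [ylegh]
2 Regressive Voicing Assimilation: [ylegh] → [ylekh]
3 Pre-h Lowering: no change — [ylekh]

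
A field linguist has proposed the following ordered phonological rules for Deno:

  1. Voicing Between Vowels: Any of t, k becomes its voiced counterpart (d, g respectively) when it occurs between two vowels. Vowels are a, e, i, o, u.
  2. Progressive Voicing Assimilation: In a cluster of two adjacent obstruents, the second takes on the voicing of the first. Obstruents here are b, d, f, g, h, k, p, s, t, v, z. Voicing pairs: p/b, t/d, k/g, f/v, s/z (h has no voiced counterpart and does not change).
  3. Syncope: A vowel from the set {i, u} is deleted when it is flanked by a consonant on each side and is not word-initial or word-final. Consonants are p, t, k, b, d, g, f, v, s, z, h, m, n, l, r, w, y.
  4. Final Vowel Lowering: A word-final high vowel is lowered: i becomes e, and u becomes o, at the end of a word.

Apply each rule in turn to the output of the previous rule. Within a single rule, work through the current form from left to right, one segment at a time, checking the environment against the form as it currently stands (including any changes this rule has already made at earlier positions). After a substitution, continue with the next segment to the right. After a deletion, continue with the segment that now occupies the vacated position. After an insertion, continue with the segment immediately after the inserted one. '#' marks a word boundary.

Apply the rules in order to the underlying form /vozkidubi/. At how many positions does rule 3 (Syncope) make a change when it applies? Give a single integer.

2

1 Voicing Between Vowels: no change — [vozkidubi]
2 Progressive Voicing Assimilation: [vozkidubi] → [vozgidubi]
3 Syncope: [vozgidubi] → [vozgdbi]
4 Final Vowel Lowering: [vozgdbi] → [vozgdbe]
Rule 3 changed 2 position(s).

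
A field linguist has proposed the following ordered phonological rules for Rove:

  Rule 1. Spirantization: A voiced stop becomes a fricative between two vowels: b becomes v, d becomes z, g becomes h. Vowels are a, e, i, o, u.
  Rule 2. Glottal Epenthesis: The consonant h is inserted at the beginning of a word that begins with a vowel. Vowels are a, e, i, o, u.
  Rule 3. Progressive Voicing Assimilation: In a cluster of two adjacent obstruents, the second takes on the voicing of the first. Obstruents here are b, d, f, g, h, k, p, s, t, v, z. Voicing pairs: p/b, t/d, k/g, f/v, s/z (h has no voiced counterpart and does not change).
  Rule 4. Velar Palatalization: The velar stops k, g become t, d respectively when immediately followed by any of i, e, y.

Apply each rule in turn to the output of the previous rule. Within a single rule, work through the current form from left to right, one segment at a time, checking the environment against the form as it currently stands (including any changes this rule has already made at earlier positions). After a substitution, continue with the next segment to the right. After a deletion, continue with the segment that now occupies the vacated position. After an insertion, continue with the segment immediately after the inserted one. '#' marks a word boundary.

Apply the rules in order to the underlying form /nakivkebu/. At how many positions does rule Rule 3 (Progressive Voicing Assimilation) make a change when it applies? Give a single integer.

1

Rule 1 Spirantization: [nakivkebu] → [nakivkevu]
Rule 2 Glottal Epenthesis: no change — [nakivkevu]
Rule 3 Progressive Voicing Assimilation: [nakivkevu] → [nakivgevu]
Rule 4 Velar Palatalization: [nakivgevu] → [nativdevu]
Rule Rule 3 changed 1 position(s).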